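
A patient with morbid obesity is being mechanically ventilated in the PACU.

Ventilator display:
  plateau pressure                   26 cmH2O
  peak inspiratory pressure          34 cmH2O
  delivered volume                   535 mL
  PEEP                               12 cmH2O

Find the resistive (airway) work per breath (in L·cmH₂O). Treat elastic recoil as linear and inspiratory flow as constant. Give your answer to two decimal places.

With constant inspiratory flow the resistive pressure is constant at PIP − Pplat = 34 − 26 = 8.0 cmH2O, so resistive work = 8.0 × 0.535 = 4.28 L·cmH2O.

4.28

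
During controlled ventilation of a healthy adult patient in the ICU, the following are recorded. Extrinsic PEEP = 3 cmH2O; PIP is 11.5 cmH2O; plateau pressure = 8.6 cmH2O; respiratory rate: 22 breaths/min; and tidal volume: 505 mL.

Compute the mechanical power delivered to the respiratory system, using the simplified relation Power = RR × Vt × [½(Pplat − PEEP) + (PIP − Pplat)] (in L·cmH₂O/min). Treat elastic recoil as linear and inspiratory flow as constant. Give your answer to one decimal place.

63.3

Per-breath work = Vt × [½(Pplat−PEEP) + (PIP−Pplat)] = 0.505 × [0.5×5.6 + 2.9] = 0.505 × 5.7 = 2.879 L·cmH2O.
Power = 22 × 2.879 = 63.338 L·cmH2O/min.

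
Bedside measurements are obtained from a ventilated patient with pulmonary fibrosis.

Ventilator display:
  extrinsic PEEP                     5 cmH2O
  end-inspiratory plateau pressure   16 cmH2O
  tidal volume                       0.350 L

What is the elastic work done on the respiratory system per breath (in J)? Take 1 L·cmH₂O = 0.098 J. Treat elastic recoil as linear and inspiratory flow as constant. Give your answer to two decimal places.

Elastic work ≈ ½ × (Pplat − PEEP) × Vt = 0.5 × (16 − 5) × 0.350 L = 0.5 × 11.0 × 0.350 = 1.925 L·cmH2O.
× 0.098 J/(L·cmH2O) → 0.1887 J.

0.19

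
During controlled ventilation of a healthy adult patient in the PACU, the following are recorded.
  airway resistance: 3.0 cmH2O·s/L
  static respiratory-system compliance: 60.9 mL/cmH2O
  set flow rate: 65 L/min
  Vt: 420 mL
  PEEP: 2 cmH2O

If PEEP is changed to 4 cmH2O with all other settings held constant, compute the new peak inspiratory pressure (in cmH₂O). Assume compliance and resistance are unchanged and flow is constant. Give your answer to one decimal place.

Flow: 65 L/min ÷ 60 = 1.0833 L/s.
PIP = Vt/C + R·V̇ + PEEP (constant-flow equation of motion).
Only the baseline term changes: ΔPIP = ΔPEEP = 4 − 2 = 2.0 cmH2O.
Original PIP = 420/60.9 + 3.0×1.0833 + 2 = 12.146 cmH2O; new PIP = 12.146 + (2.0) = 14.146 cmH2O.

14.1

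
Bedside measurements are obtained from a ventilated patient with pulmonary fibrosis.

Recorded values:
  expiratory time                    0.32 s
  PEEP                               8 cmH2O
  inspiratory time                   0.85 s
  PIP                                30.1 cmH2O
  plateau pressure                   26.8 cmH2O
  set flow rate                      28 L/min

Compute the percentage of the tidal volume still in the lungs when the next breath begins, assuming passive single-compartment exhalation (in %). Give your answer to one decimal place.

11.7

Flow: 28 L/min ÷ 60 = 0.4667 L/s.
Vt = flow × Ti = 0.4667 L/s × 0.85 s × 1000 mL/L = 396.7 mL.
R = (PIP − Pplat)/V̇ = (30.1 − 26.8) / 0.4667 = 3.3/0.4667 = 7.071 cmH2O·s/L.
C = Vt/(Pplat − PEEP) = 396.7 / (26.8 − 8) = 396.7/18.8 = 21.101 mL/cmH2O.
τ = R × C = 7.071 × 0.0211 L/cmH2O = 0.1492 s.
Fraction remaining at end-expiration = e^(−Te/τ) = e^(−0.32/0.1492) = 0.1171 → 11.71%.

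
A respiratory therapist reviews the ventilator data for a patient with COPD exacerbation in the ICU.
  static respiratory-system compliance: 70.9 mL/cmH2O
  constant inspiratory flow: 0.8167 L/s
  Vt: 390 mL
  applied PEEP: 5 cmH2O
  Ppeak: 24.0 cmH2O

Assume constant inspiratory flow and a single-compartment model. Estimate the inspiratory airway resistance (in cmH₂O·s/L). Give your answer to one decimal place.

16.5

Equation of motion (constant flow): PIP = Vt/C + R·V̇ + PEEP.
R·V̇ = PIP − Vt/C − PEEP = 24.0 − 390/70.9 − 5 = 24.0 − 5.501 − 5 = 13.499 cmH2O.
R = 13.499 / 0.8167 = 16.529 cmH2O·s/L.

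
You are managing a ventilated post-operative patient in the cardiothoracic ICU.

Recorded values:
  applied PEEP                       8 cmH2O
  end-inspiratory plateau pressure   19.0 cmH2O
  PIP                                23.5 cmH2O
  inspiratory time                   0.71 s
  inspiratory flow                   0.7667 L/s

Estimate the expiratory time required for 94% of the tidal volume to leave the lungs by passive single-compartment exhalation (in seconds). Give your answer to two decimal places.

Vt = flow × Ti = 0.7667 L/s × 0.71 s × 1000 mL/L = 544.36 mL.
R = (PIP − Pplat)/V̇ = (23.5 − 19.0) / 0.7667 = 4.5/0.7667 = 5.869 cmH2O·s/L.
C = Vt/(Pplat − PEEP) = 544.36 / (19.0 − 8) = 544.36/11.0 = 49.487 mL/cmH2O.
τ = R × C = 5.869 × 0.04949 L/cmH2O = 0.2905 s.
t = −τ·ln(1 − 0.94) = −0.2905·ln(0.06) = 0.8173 s.

0.82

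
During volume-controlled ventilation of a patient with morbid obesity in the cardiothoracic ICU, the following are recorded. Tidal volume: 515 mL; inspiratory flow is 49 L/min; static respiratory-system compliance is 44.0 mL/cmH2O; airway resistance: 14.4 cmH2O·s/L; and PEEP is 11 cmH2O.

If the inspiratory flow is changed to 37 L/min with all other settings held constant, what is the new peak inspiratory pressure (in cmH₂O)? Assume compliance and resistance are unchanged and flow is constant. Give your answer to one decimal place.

31.6

Flow: 49 L/min ÷ 60 = 0.8167 L/s.
New flow: 37 L/min ÷ 60 = 0.6167 L/s.
PIP = Vt/C + R·V̇ + PEEP (constant-flow equation of motion).
Only the resistive term changes: ΔPIP = R × ΔV̇ = 14.4 × (0.6167 − 0.8167) = 14.4 × -0.2 = -2.88 cmH2O.
Original PIP = 515/44.0 + 14.4×0.8167 + 11 = 34.465 cmH2O; new PIP = 34.465 + (-2.88) = 31.585 cmH2O.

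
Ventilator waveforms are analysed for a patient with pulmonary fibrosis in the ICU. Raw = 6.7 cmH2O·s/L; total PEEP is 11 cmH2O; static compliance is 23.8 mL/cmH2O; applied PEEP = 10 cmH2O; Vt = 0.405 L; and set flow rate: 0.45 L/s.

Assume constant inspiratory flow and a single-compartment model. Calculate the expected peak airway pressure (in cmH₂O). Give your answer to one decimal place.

31.0

Total PEEP = 11 cmH2O (set 10 + intrinsic 1); this is the baseline alveolar pressure.
Equation of motion (constant flow): PIP = Vt/C + R·V̇ + PEEP.
PIP = 405/23.8 + 6.7×0.45 + 11 = 17.017 + 3.015 + 11 = 31.032 cmH2O.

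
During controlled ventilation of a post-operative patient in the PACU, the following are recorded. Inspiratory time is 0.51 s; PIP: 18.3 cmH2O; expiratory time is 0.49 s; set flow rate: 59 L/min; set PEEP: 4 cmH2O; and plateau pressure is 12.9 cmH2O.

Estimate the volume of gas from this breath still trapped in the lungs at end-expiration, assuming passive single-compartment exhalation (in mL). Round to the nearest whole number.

103

Flow: 59 L/min ÷ 60 = 0.9833 L/s.
Vt = flow × Ti = 0.9833 L/s × 0.51 s × 1000 mL/L = 501.48 mL.
R = (PIP − Pplat)/V̇ = (18.3 − 12.9) / 0.9833 = 5.4/0.9833 = 5.492 cmH2O·s/L.
C = Vt/(Pplat − PEEP) = 501.48 / (12.9 − 4) = 501.48/8.9 = 56.346 mL/cmH2O.
τ = R × C = 5.492 × 0.05635 L/cmH2O = 0.3095 s.
Fraction remaining = e^(−Te/τ) = e^(−0.49/0.3095) = 0.2053.
Trapped volume = 501.48 × 0.2053 = 102.95 mL.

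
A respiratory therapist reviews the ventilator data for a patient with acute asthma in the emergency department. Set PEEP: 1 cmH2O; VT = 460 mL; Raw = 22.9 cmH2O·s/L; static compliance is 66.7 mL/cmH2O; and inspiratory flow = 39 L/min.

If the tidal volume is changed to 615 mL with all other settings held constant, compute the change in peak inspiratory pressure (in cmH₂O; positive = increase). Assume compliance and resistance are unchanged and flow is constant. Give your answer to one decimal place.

2.3

PIP = Vt/C + R·V̇ + PEEP (constant-flow equation of motion).
Only the elastic term changes: ΔPIP = ΔVt / C = (615 − 460) / 66.7 = 2.324 cmH2O.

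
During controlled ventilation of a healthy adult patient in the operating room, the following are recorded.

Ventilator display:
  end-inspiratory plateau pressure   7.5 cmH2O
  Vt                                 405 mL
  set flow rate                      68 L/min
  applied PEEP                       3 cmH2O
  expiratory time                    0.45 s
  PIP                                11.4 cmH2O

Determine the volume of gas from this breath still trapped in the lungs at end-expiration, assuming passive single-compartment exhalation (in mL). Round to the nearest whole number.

Flow: 68 L/min ÷ 60 = 1.1333 L/s.
R = (PIP − Pplat)/V̇ = (11.4 − 7.5) / 1.1333 = 3.9/1.1333 = 3.441 cmH2O·s/L.
C = Vt/(Pplat − PEEP) = 405.0 / (7.5 − 3) = 405.0/4.5 = 90.0 mL/cmH2O.
τ = R × C = 3.441 × 0.09 L/cmH2O = 0.3097 s.
Fraction remaining = e^(−Te/τ) = e^(−0.45/0.3097) = 0.2339.
Trapped volume = 405.0 × 0.2339 = 94.73 mL.

95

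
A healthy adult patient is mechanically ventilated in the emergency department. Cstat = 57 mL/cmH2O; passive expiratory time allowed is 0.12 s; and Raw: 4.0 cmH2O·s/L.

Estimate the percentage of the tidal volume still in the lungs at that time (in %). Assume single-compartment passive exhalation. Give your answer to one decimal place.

τ = R × C = 4.0 × 57 mL/cmH2O = 4.0 × 0.057 L/cmH2O = 0.228 s.
Passive exhalation: V(t)/V₀ = e^(−t/τ) = e^(−0.12/0.228) = 0.5908.
Fraction remaining = 0.5908 → 59.08%.

59.1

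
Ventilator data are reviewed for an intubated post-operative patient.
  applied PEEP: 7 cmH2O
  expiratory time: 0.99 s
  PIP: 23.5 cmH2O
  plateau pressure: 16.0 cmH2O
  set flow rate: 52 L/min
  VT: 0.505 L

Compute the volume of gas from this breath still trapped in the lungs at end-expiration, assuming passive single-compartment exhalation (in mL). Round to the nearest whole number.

Flow: 52 L/min ÷ 60 = 0.8667 L/s.
R = (PIP − Pplat)/V̇ = (23.5 − 16.0) / 0.8667 = 7.5/0.8667 = 8.654 cmH2O·s/L.
C = Vt/(Pplat − PEEP) = 505.0 / (16.0 − 7) = 505.0/9.0 = 56.111 mL/cmH2O.
τ = R × C = 8.654 × 0.05611 L/cmH2O = 0.4856 s.
Fraction remaining = e^(−Te/τ) = e^(−0.99/0.4856) = 0.1302.
Trapped volume = 505.0 × 0.1302 = 65.751 mL.

66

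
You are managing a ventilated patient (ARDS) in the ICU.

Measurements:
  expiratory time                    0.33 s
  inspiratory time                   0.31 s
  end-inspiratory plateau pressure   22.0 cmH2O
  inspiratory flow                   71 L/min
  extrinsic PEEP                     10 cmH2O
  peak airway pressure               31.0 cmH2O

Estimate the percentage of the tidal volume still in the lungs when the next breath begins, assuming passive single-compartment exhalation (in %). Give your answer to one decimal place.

24.2

Flow: 71 L/min ÷ 60 = 1.1833 L/s.
Vt = flow × Ti = 1.1833 L/s × 0.31 s × 1000 mL/L = 366.82 mL.
R = (PIP − Pplat)/V̇ = (31.0 − 22.0) / 1.1833 = 9.0/1.1833 = 7.606 cmH2O·s/L.
C = Vt/(Pplat − PEEP) = 366.82 / (22.0 − 10) = 366.82/12.0 = 30.568 mL/cmH2O.
τ = R × C = 7.606 × 0.03057 L/cmH2O = 0.2325 s.
Fraction remaining at end-expiration = e^(−Te/τ) = e^(−0.33/0.2325) = 0.2419 → 24.19%.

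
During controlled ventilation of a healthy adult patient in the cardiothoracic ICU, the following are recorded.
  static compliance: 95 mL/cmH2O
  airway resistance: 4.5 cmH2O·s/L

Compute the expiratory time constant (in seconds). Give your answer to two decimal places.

τ = R × C = 4.5 × 95 mL/cmH2O = 4.5 × 0.095 L/cmH2O = 0.4275 s.

0.43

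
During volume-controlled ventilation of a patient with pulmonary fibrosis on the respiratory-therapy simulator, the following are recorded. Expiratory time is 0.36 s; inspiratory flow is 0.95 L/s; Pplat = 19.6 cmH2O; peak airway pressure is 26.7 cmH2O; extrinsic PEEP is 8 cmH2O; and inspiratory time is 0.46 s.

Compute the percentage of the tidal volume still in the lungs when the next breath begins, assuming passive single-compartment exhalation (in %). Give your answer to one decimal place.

27.8

Vt = flow × Ti = 0.95 L/s × 0.46 s × 1000 mL/L = 437.0 mL.
R = (PIP − Pplat)/V̇ = (26.7 − 19.6) / 0.95 = 7.1/0.95 = 7.474 cmH2O·s/L.
C = Vt/(Pplat − PEEP) = 437.0 / (19.6 − 8) = 437.0/11.6 = 37.672 mL/cmH2O.
τ = R × C = 7.474 × 0.03767 L/cmH2O = 0.2815 s.
Fraction remaining at end-expiration = e^(−Te/τ) = e^(−0.36/0.2815) = 0.2784 → 27.84%.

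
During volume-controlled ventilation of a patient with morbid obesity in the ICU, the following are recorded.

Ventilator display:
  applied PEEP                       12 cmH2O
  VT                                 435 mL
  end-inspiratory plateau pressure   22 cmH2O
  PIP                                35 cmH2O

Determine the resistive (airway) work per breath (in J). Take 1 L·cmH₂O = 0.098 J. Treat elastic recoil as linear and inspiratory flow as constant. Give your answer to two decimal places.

With constant inspiratory flow the resistive pressure is constant at PIP − Pplat = 35 − 22 = 13.0 cmH2O, so resistive work = 13.0 × 0.435 = 5.655 L·cmH2O.
× 0.098 J/(L·cmH2O) → 0.5542 J.

0.55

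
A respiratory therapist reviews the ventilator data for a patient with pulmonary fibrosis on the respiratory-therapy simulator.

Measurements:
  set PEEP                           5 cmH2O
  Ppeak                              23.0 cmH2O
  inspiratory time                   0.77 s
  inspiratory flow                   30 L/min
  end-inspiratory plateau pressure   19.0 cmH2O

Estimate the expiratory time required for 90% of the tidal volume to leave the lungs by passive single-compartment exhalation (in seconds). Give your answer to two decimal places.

Flow: 30 L/min ÷ 60 = 0.5 L/s.
Vt = flow × Ti = 0.5 L/s × 0.77 s × 1000 mL/L = 385.0 mL.
R = (PIP − Pplat)/V̇ = (23.0 − 19.0) / 0.5 = 4.0/0.5 = 8.0 cmH2O·s/L.
C = Vt/(Pplat − PEEP) = 385.0 / (19.0 − 5) = 385.0/14.0 = 27.5 mL/cmH2O.
τ = R × C = 8.0 × 0.0275 L/cmH2O = 0.22 s.
t = −τ·ln(1 − 0.90) = −0.22·ln(0.1) = 0.5066 s.

0.51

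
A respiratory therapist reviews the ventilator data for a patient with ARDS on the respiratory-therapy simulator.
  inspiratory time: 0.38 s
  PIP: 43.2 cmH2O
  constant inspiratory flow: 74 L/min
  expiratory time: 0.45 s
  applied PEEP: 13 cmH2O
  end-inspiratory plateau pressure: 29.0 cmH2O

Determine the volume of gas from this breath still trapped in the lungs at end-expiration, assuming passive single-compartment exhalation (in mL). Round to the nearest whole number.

Flow: 74 L/min ÷ 60 = 1.2333 L/s.
Vt = flow × Ti = 1.2333 L/s × 0.38 s × 1000 mL/L = 468.65 mL.
R = (PIP − Pplat)/V̇ = (43.2 − 29.0) / 1.2333 = 14.2/1.2333 = 11.514 cmH2O·s/L.
C = Vt/(Pplat − PEEP) = 468.65 / (29.0 − 13) = 468.65/16.0 = 29.291 mL/cmH2O.
τ = R × C = 11.514 × 0.02929 L/cmH2O = 0.3372 s.
Fraction remaining = e^(−Te/τ) = e^(−0.45/0.3372) = 0.2633.
Trapped volume = 468.65 × 0.2633 = 123.4 mL.

123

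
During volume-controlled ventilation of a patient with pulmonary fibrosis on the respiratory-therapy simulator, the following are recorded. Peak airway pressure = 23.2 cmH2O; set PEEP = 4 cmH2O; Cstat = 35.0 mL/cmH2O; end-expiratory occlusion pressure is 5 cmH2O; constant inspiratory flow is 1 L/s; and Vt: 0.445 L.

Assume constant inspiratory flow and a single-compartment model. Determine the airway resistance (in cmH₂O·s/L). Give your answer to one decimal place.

5.5

Total PEEP = 5 cmH2O (set 4 + intrinsic 1); this is the baseline alveolar pressure.
Equation of motion (constant flow): PIP = Vt/C + R·V̇ + PEEP.
R·V̇ = PIP − Vt/C − PEEP = 23.2 − 445/35.0 − 5 = 23.2 − 12.714 − 5 = 5.486 cmH2O.
R = 5.486 / 1 = 5.486 cmH2O·s/L.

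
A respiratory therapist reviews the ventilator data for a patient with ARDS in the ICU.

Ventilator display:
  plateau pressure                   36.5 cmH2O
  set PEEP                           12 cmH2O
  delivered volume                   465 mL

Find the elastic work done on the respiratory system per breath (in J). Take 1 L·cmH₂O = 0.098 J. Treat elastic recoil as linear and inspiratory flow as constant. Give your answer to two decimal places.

Elastic work ≈ ½ × (Pplat − PEEP) × Vt = 0.5 × (36.5 − 12) × 0.465 L = 0.5 × 24.5 × 0.465 = 5.696 L·cmH2O.
× 0.098 J/(L·cmH2O) → 0.5582 J.

0.56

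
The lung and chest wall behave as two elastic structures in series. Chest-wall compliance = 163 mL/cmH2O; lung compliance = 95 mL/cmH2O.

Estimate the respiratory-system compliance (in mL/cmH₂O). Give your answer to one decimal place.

60.0

Lung and chest wall are elastances in series: 1/Crs = 1/CL + 1/Ccw.
1/Crs = 1/95 + 1/163 = 0.01666.
Crs = 60.024 mL/cmH2O.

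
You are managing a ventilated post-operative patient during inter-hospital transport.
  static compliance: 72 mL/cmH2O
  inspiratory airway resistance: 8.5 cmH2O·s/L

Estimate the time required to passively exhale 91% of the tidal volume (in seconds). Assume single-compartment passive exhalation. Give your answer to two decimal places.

1.47

τ = R × C = 8.5 × 72 mL/cmH2O = 8.5 × 0.072 L/cmH2O = 0.612 s.
Exhaled fraction f = 1 − e^(−t/τ) → t = −τ·ln(1 − f) = −0.612·ln(0.09) = 1.474 s.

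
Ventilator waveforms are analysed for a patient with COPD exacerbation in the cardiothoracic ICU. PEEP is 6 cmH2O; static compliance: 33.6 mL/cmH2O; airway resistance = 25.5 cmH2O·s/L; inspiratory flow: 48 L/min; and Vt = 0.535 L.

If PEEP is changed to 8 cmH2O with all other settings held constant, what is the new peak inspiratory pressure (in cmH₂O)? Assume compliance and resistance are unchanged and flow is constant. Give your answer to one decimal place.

Flow: 48 L/min ÷ 60 = 0.8 L/s.
PIP = Vt/C + R·V̇ + PEEP (constant-flow equation of motion).
Only the baseline term changes: ΔPIP = ΔPEEP = 8 − 6 = 2.0 cmH2O.
Original PIP = 535/33.6 + 25.5×0.8 + 6 = 42.323 cmH2O; new PIP = 42.323 + (2.0) = 44.323 cmH2O.

44.3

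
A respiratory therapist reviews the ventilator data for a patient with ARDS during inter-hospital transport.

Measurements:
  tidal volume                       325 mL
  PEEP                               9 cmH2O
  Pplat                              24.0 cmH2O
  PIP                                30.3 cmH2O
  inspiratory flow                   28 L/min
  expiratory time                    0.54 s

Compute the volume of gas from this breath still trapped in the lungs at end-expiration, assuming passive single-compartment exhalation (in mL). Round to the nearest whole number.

Flow: 28 L/min ÷ 60 = 0.4667 L/s.
R = (PIP − Pplat)/V̇ = (30.3 − 24.0) / 0.4667 = 6.3/0.4667 = 13.499 cmH2O·s/L.
C = Vt/(Pplat − PEEP) = 325.0 / (24.0 − 9) = 325.0/15.0 = 21.667 mL/cmH2O.
τ = R × C = 13.499 × 0.02167 L/cmH2O = 0.2925 s.
Fraction remaining = e^(−Te/τ) = e^(−0.54/0.2925) = 0.1578.
Trapped volume = 325.0 × 0.1578 = 51.285 mL.

51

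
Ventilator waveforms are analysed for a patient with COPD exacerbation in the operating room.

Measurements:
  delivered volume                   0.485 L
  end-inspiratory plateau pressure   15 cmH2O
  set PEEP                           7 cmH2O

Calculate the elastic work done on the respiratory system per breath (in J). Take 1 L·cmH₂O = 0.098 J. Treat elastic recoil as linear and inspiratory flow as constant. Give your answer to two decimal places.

0.19

Elastic work ≈ ½ × (Pplat − PEEP) × Vt = 0.5 × (15 − 7) × 0.485 L = 0.5 × 8.0 × 0.485 = 1.94 L·cmH2O.
× 0.098 J/(L·cmH2O) → 0.1901 J.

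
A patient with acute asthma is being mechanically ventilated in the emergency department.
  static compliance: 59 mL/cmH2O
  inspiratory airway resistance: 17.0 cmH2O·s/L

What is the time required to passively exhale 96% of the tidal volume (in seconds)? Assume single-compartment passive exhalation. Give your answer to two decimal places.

3.23

τ = R × C = 17.0 × 59 mL/cmH2O = 17.0 × 0.059 L/cmH2O = 1.003 s.
Exhaled fraction f = 1 − e^(−t/τ) → t = −τ·ln(1 − f) = −1.003·ln(0.04) = 3.229 s.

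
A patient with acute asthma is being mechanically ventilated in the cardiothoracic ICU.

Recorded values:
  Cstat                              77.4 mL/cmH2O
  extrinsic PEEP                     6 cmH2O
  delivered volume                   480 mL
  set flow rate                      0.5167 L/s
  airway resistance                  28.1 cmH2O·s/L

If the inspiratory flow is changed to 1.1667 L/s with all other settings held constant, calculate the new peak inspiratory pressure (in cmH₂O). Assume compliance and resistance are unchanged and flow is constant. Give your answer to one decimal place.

PIP = Vt/C + R·V̇ + PEEP (constant-flow equation of motion).
Only the resistive term changes: ΔPIP = R × ΔV̇ = 28.1 × (1.1667 − 0.5167) = 28.1 × 0.65 = 18.265 cmH2O.
Original PIP = 480/77.4 + 28.1×0.5167 + 6 = 26.721 cmH2O; new PIP = 26.721 + (18.265) = 44.986 cmH2O.

45.0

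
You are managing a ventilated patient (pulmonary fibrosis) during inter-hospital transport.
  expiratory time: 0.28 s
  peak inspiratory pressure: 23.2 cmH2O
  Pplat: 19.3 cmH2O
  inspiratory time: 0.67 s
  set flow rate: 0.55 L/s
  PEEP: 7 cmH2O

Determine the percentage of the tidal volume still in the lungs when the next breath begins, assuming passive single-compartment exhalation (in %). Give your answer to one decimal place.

26.8

Vt = flow × Ti = 0.55 L/s × 0.67 s × 1000 mL/L = 368.5 mL.
R = (PIP − Pplat)/V̇ = (23.2 − 19.3) / 0.55 = 3.9/0.55 = 7.091 cmH2O·s/L.
C = Vt/(Pplat − PEEP) = 368.5 / (19.3 − 7) = 368.5/12.3 = 29.959 mL/cmH2O.
τ = R × C = 7.091 × 0.02996 L/cmH2O = 0.2124 s.
Fraction remaining at end-expiration = e^(−Te/τ) = e^(−0.28/0.2124) = 0.2676 → 26.76%.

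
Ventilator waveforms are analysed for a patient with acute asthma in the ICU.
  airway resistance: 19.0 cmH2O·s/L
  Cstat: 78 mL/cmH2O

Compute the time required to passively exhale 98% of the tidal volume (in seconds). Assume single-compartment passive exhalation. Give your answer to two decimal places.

5.80

τ = R × C = 19.0 × 78 mL/cmH2O = 19.0 × 0.078 L/cmH2O = 1.482 s.
Exhaled fraction f = 1 − e^(−t/τ) → t = −τ·ln(1 − f) = −1.482·ln(0.02) = 5.798 s.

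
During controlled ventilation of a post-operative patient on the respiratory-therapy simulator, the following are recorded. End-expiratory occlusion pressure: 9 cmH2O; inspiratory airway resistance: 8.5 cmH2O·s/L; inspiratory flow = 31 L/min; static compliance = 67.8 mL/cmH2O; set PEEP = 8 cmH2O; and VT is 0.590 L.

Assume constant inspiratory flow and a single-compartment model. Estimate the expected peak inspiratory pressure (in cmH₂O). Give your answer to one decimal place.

22.1

Flow: 31 L/min ÷ 60 = 0.5167 L/s.
Total PEEP = 9 cmH2O (set 8 + intrinsic 1); this is the baseline alveolar pressure.
Equation of motion (constant flow): PIP = Vt/C + R·V̇ + PEEP.
PIP = 590/67.8 + 8.5×0.5167 + 9 = 8.702 + 4.392 + 9 = 22.094 cmH2O.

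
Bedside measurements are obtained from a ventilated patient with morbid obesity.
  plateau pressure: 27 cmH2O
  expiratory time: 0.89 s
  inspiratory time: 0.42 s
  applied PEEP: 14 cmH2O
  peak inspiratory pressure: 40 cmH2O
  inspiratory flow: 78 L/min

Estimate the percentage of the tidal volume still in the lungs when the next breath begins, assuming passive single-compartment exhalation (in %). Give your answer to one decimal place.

Flow: 78 L/min ÷ 60 = 1.3 L/s.
Vt = flow × Ti = 1.3 L/s × 0.42 s × 1000 mL/L = 546.0 mL.
R = (PIP − Pplat)/V̇ = (40 − 27) / 1.3 = 13.0/1.3 = 10.0 cmH2O·s/L.
C = Vt/(Pplat − PEEP) = 546.0 / (27 − 14) = 546.0/13.0 = 42.0 mL/cmH2O.
τ = R × C = 10.0 × 0.042 L/cmH2O = 0.42 s.
Fraction remaining at end-expiration = e^(−Te/τ) = e^(−0.89/0.42) = 0.1201 → 12.01%.

12.0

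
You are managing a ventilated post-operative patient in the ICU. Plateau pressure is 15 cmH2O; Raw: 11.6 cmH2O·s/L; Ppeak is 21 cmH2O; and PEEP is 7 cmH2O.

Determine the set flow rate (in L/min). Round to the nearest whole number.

flow = (PIP − Pplat) / Raw = (21 − 15) / 11.6 = 0.5172 L/s × 60 = 31.032 L/min.

31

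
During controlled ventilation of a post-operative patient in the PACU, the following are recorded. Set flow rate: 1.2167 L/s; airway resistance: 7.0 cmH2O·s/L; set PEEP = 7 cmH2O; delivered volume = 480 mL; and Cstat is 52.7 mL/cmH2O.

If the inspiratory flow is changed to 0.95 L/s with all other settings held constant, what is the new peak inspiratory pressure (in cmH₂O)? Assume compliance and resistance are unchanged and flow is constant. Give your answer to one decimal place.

22.8

PIP = Vt/C + R·V̇ + PEEP (constant-flow equation of motion).
Only the resistive term changes: ΔPIP = R × ΔV̇ = 7.0 × (0.95 − 1.2167) = 7.0 × -0.2667 = -1.867 cmH2O.
Original PIP = 480/52.7 + 7.0×1.2167 + 7 = 24.625 cmH2O; new PIP = 24.625 + (-1.867) = 22.758 cmH2O.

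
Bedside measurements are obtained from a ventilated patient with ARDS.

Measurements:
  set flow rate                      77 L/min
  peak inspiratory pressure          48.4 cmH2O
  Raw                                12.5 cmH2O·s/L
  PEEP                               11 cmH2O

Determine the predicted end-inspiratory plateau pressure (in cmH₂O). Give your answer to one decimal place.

Flow: 77 L/min ÷ 60 = 1.2833 L/s.
Pplat = PIP − Raw × flow = 48.4 − 12.5 × 1.2833 = 48.4 − 16.041 = 32.359 cmH2O.

32.4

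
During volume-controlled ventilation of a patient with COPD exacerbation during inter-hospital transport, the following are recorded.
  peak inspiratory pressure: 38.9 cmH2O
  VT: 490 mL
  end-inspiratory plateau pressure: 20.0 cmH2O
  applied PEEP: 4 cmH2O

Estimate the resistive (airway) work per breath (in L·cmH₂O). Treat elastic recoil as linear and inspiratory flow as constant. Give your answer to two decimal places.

9.26

With constant inspiratory flow the resistive pressure is constant at PIP − Pplat = 38.9 − 20.0 = 18.9 cmH2O, so resistive work = 18.9 × 0.490 = 9.261 L·cmH2O.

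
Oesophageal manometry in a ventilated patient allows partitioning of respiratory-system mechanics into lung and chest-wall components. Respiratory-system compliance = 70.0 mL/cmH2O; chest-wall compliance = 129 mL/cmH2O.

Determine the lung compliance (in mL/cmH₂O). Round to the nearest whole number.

1/CL = 1/Crs − 1/Ccw.
1/CL = 1/70.0 − 1/129 = 0.006534.
CL = 153.05 mL/cmH2O.

153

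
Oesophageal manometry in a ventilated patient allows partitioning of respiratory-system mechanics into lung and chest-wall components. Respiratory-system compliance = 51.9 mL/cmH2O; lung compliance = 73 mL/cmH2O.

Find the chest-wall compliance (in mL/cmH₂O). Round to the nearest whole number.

1/Ccw = 1/Crs − 1/CL.
1/Ccw = 1/51.9 − 1/73 = 0.005569.
Ccw = 179.57 mL/cmH2O.

180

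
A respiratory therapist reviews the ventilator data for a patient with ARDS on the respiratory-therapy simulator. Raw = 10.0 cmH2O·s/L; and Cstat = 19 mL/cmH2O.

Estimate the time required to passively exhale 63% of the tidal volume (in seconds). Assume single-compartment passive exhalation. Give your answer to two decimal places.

0.19

τ = R × C = 10.0 × 19 mL/cmH2O = 10.0 × 0.019 L/cmH2O = 0.19 s.
Exhaled fraction f = 1 − e^(−t/τ) → t = −τ·ln(1 − f) = −0.19·ln(0.37) = 0.1889 s.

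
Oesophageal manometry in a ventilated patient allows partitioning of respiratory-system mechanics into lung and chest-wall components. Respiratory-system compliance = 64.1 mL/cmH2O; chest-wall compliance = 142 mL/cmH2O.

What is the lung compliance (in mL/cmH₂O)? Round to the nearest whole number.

117

1/CL = 1/Crs − 1/Ccw.
1/CL = 1/64.1 − 1/142 = 0.008558.
CL = 116.85 mL/cmH2O.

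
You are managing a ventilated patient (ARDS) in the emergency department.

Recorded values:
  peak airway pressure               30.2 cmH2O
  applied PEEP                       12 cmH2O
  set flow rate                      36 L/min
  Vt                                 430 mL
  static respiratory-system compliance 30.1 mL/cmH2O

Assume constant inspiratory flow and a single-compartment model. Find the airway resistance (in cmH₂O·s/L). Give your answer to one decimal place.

Flow: 36 L/min ÷ 60 = 0.6 L/s.
Equation of motion (constant flow): PIP = Vt/C + R·V̇ + PEEP.
R·V̇ = PIP − Vt/C − PEEP = 30.2 − 430/30.1 − 12 = 30.2 − 14.286 − 12 = 3.914 cmH2O.
R = 3.914 / 0.6 = 6.523 cmH2O·s/L.

6.5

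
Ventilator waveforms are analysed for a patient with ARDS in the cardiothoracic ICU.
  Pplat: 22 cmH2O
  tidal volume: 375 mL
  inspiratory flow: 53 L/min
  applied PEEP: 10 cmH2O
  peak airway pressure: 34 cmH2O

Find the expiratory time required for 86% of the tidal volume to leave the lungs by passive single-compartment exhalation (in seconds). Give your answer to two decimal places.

0.83

Flow: 53 L/min ÷ 60 = 0.8833 L/s.
R = (PIP − Pplat)/V̇ = (34 − 22) / 0.8833 = 12.0/0.8833 = 13.585 cmH2O·s/L.
C = Vt/(Pplat − PEEP) = 375.0 / (22 − 10) = 375.0/12.0 = 31.25 mL/cmH2O.
τ = R × C = 13.585 × 0.03125 L/cmH2O = 0.4245 s.
t = −τ·ln(1 − 0.86) = −0.4245·ln(0.14) = 0.8346 s.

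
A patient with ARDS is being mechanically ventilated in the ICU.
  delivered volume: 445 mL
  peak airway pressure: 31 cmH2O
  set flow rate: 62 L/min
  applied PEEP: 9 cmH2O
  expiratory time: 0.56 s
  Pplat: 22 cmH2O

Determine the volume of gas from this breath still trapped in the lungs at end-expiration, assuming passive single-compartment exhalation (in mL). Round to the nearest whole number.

Flow: 62 L/min ÷ 60 = 1.0333 L/s.
R = (PIP − Pplat)/V̇ = (31 − 22) / 1.0333 = 9.0/1.0333 = 8.71 cmH2O·s/L.
C = Vt/(Pplat − PEEP) = 445.0 / (22 − 9) = 445.0/13.0 = 34.231 mL/cmH2O.
τ = R × C = 8.71 × 0.03423 L/cmH2O = 0.2981 s.
Fraction remaining = e^(−Te/τ) = e^(−0.56/0.2981) = 0.1528.
Trapped volume = 445.0 × 0.1528 = 67.996 mL.

68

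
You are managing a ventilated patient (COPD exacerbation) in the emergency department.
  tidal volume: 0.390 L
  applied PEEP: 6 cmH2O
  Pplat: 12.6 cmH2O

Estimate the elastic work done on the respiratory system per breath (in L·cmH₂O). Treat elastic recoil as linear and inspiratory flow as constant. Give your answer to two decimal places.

Elastic work ≈ ½ × (Pplat − PEEP) × Vt = 0.5 × (12.6 − 6) × 0.390 L = 0.5 × 6.6 × 0.390 = 1.287 L·cmH2O.

1.29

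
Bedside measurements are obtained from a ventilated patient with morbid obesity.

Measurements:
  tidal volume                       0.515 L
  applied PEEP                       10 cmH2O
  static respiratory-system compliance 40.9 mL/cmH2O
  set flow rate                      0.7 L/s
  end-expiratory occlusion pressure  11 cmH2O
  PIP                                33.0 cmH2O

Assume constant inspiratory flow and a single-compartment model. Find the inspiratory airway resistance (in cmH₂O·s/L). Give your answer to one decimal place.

13.4

Total PEEP = 11 cmH2O (set 10 + intrinsic 1); this is the baseline alveolar pressure.
Equation of motion (constant flow): PIP = Vt/C + R·V̇ + PEEP.
R·V̇ = PIP − Vt/C − PEEP = 33.0 − 515/40.9 − 11 = 33.0 − 12.592 − 11 = 9.408 cmH2O.
R = 9.408 / 0.7 = 13.44 cmH2O·s/L.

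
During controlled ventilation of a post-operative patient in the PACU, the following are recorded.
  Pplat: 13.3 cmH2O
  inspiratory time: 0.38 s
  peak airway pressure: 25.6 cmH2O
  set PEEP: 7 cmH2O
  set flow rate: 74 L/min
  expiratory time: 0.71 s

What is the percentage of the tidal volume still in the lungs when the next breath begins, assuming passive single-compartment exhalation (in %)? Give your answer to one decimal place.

38.4

Flow: 74 L/min ÷ 60 = 1.2333 L/s.
Vt = flow × Ti = 1.2333 L/s × 0.38 s × 1000 mL/L = 468.65 mL.
R = (PIP − Pplat)/V̇ = (25.6 − 13.3) / 1.2333 = 12.3/1.2333 = 9.973 cmH2O·s/L.
C = Vt/(Pplat − PEEP) = 468.65 / (13.3 − 7) = 468.65/6.3 = 74.389 mL/cmH2O.
τ = R × C = 9.973 × 0.07439 L/cmH2O = 0.7419 s.
Fraction remaining at end-expiration = e^(−Te/τ) = e^(−0.71/0.7419) = 0.384 → 38.4%.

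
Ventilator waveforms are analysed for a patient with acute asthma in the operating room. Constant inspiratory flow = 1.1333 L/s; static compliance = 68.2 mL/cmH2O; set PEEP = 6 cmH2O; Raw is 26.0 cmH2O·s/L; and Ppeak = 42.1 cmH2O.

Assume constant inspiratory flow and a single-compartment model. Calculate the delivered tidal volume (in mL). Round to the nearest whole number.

452

Equation of motion (constant flow): PIP = Vt/C + R·V̇ + PEEP.
Vt/C = PIP − R·V̇ − PEEP = 42.1 − 29.466 − 6 = 6.634 cmH2O.
Vt = C × 6.634 = 68.2 × 6.634 = 452.44 mL.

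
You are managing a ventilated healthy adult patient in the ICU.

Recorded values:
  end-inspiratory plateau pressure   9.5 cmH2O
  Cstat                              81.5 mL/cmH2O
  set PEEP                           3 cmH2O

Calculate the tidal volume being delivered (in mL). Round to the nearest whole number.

530

Vt = Cstat × (Pplat − PEEP) = 81.5 × (9.5 − 3) = 81.5 × 6.5 = 529.75 mL.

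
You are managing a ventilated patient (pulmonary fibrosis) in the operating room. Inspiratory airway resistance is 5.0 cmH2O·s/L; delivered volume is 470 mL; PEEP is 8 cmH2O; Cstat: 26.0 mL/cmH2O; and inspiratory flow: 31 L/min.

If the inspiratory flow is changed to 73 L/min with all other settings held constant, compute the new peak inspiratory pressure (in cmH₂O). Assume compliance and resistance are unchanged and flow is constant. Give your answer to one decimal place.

32.2

Flow: 31 L/min ÷ 60 = 0.5167 L/s.
New flow: 73 L/min ÷ 60 = 1.2167 L/s.
PIP = Vt/C + R·V̇ + PEEP (constant-flow equation of motion).
Only the resistive term changes: ΔPIP = R × ΔV̇ = 5.0 × (1.2167 − 0.5167) = 5.0 × 0.7 = 3.5 cmH2O.
Original PIP = 470/26.0 + 5.0×0.5167 + 8 = 28.66 cmH2O; new PIP = 28.66 + (3.5) = 32.16 cmH2O.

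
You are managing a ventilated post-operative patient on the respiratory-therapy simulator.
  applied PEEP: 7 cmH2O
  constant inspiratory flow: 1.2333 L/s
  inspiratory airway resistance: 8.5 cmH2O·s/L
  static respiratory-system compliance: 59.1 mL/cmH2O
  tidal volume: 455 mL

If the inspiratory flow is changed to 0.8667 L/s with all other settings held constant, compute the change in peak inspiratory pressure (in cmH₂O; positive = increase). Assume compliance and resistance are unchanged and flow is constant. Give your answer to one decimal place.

-3.1

PIP = Vt/C + R·V̇ + PEEP (constant-flow equation of motion).
Only the resistive term changes: ΔPIP = R × ΔV̇ = 8.5 × (0.8667 − 1.2333) = 8.5 × -0.3666 = -3.116 cmH2O.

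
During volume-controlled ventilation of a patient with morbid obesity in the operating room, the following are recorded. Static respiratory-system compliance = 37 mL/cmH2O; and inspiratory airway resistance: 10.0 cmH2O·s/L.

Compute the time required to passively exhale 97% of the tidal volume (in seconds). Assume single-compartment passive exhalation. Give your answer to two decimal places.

1.30

τ = R × C = 10.0 × 37 mL/cmH2O = 10.0 × 0.037 L/cmH2O = 0.37 s.
Exhaled fraction f = 1 − e^(−t/τ) → t = −τ·ln(1 − f) = −0.37·ln(0.03) = 1.297 s.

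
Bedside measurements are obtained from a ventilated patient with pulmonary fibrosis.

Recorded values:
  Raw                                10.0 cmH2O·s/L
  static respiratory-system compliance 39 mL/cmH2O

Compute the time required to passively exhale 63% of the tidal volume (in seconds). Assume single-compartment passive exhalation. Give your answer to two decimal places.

0.39

τ = R × C = 10.0 × 39 mL/cmH2O = 10.0 × 0.039 L/cmH2O = 0.39 s.
Exhaled fraction f = 1 − e^(−t/τ) → t = −τ·ln(1 − f) = −0.39·ln(0.37) = 0.3878 s.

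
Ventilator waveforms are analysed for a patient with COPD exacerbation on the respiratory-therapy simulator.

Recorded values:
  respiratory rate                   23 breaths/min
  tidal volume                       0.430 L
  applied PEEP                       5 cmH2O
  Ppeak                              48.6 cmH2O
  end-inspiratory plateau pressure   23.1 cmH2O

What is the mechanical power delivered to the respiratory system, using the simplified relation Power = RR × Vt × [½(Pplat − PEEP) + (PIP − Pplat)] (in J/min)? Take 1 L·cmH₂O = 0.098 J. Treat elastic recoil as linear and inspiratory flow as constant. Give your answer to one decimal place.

Per-breath work = Vt × [½(Pplat−PEEP) + (PIP−Pplat)] = 0.430 × [0.5×18.1 + 25.5] = 0.430 × 34.55 = 14.857 L·cmH2O.
Power = 23 × 14.857 = 341.71 L·cmH2O/min.
× 0.098 J/(L·cmH2O) → 33.488 J/min.

33.5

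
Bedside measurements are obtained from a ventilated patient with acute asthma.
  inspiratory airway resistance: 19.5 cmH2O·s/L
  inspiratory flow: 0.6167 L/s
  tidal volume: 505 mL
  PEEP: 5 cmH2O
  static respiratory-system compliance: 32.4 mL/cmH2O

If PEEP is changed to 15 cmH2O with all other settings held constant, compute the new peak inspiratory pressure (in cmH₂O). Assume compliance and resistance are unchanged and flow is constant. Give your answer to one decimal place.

42.6

PIP = Vt/C + R·V̇ + PEEP (constant-flow equation of motion).
Only the baseline term changes: ΔPIP = ΔPEEP = 15 − 5 = 10.0 cmH2O.
Original PIP = 505/32.4 + 19.5×0.6167 + 5 = 32.612 cmH2O; new PIP = 32.612 + (10.0) = 42.612 cmH2O.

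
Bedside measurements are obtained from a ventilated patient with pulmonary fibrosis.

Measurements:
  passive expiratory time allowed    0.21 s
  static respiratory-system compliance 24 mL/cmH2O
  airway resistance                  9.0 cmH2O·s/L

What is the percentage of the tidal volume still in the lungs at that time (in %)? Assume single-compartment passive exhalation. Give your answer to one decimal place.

37.8

τ = R × C = 9.0 × 24 mL/cmH2O = 9.0 × 0.024 L/cmH2O = 0.216 s.
Passive exhalation: V(t)/V₀ = e^(−t/τ) = e^(−0.21/0.216) = 0.3782.
Fraction remaining = 0.3782 → 37.82%.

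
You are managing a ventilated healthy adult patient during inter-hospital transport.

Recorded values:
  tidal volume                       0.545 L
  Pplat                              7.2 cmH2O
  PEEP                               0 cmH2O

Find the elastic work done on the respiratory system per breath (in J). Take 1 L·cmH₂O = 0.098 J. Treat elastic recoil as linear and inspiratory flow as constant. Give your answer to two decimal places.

0.19

Elastic work ≈ ½ × (Pplat − PEEP) × Vt = 0.5 × (7.2 − 0) × 0.545 L = 0.5 × 7.2 × 0.545 = 1.962 L·cmH2O.
× 0.098 J/(L·cmH2O) → 0.1923 J.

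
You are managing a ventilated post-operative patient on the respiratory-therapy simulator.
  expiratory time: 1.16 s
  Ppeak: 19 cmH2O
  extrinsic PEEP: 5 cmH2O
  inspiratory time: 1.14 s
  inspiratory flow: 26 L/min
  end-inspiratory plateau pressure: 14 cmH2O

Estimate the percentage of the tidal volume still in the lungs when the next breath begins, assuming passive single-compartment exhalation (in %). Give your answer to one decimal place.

16.0

Flow: 26 L/min ÷ 60 = 0.4333 L/s.
Vt = flow × Ti = 0.4333 L/s × 1.14 s × 1000 mL/L = 493.96 mL.
R = (PIP − Pplat)/V̇ = (19 − 14) / 0.4333 = 5.0/0.4333 = 11.539 cmH2O·s/L.
C = Vt/(Pplat − PEEP) = 493.96 / (14 − 5) = 493.96/9.0 = 54.884 mL/cmH2O.
τ = R × C = 11.539 × 0.05488 L/cmH2O = 0.6333 s.
Fraction remaining at end-expiration = e^(−Te/τ) = e^(−1.16/0.6333) = 0.1601 → 16.01%.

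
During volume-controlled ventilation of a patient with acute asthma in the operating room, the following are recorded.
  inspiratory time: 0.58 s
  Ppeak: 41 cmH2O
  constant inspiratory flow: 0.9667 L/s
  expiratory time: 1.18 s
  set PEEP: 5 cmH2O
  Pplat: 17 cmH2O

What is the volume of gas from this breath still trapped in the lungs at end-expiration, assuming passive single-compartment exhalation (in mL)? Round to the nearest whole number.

Vt = flow × Ti = 0.9667 L/s × 0.58 s × 1000 mL/L = 560.69 mL.
R = (PIP − Pplat)/V̇ = (41 − 17) / 0.9667 = 24.0/0.9667 = 24.827 cmH2O·s/L.
C = Vt/(Pplat − PEEP) = 560.69 / (17 − 5) = 560.69/12.0 = 46.724 mL/cmH2O.
τ = R × C = 24.827 × 0.04672 L/cmH2O = 1.16 s.
Fraction remaining = e^(−Te/τ) = e^(−1.18/1.16) = 0.3616.
Trapped volume = 560.69 × 0.3616 = 202.75 mL.

203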